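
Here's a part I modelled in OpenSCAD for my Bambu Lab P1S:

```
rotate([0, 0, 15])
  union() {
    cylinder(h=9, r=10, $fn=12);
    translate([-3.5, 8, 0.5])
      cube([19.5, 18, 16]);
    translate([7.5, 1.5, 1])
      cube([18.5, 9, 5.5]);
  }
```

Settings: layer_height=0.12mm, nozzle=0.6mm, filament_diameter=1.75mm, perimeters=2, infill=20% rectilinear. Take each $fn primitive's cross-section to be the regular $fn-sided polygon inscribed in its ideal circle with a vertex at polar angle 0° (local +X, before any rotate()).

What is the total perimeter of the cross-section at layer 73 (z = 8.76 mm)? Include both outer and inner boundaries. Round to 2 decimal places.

117.16 mm

At z = 8.76 mm: the r=10 cylinder contributes a regular 12-gon of circumradius 10 (perimeter = 2·12·10.000·sin(180°/12) = 62.12 mm); the cube at (-3.5, 8) (footprint 19.5×18) is included at this height (perimeter 75.00 mm); the cube at (7.5, 1.5) is absent (z outside [1, 6.5]); Combining (union): the regions partially overlap (shared area 12.23 mm²), so the edge portions inside another operand are dropped and the merged outline is re-measured after clipping — boundary = 117.16 mm; (rotated 15° about Z; rotation is an isometry so areas/perimeters/island counts are preserved). Overall, the cross-section is a single solid region. Total boundary length (outer) = 117.16 mm.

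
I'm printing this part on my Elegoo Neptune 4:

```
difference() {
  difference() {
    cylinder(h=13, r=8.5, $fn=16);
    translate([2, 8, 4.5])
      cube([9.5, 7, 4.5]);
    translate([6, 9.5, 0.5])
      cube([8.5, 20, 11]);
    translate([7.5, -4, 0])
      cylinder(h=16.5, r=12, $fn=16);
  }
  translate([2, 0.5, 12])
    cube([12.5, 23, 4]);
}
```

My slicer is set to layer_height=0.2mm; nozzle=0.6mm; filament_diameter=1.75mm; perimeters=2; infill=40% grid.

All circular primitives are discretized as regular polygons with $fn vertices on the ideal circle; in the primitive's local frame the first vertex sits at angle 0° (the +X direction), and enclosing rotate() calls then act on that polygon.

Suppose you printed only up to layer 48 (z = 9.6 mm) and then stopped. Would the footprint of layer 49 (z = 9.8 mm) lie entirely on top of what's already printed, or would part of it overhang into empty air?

entirely on top

Compare the two slices. At z = 9.6: the cylinder: section is a regular 16-gon, circumradius r=8.5 (area = (16/2)·8.500²·sin(360°/16) = 221.19 mm²); the cube at (2, 8) does not reach this height (z outside [4.5, 9]); the cube at (6, 9.5) (footprint 8.5×20) is included at this height (area 170.00 mm²); the r=12 cylinder at (7.5, -4) gives a regular 16-gon of circumradius 12 (constant along its height) (area = (16/2)·12.000²·sin(360°/16) = 440.85 mm²); Subtracting the remaining from the first: starting from the r=8.5 cylinder (221.19 mm²), the 8.5×20 cube at (6, 9.5) misses the remaining region (no effect); the r=12 cylinder at (7.5, -4) partially overlaps it — only the 148.57 mm² overlap (of its 440.85 mm²) is removed, clipping the outline — area = 72.62 mm²; the cube at (2, 0.5) is absent (z outside [12, 16]); After the difference (first − rest): none of the subtracted shapes is present at this height, so that combined region is unchanged — area = 72.62 mm². At z = 9.8: the cylinder: section is a regular 16-gon, circumradius r=8.5 (area = (16/2)·8.500²·sin(360°/16) = 221.19 mm²); the cube at (2, 8) is not intersected at this z (z outside [4.5, 9]); the cube at (6, 9.5) (footprint 8.5×20) is included at this height (area 170.00 mm²); the cylinder at (7.5, -4): section is a regular 16-gon, circumradius r=12 (area = (16/2)·12.000²·sin(360°/16) = 440.85 mm²); Taking the first minus the rest: starting from the r=8.5 cylinder (221.19 mm²), the 8.5×20 cube at (6, 9.5) misses the remaining region (no effect); the r=12 cylinder at (7.5, -4) partially overlaps it — only the 148.57 mm² overlap (of its 440.85 mm²) is removed, clipping the outline — area = 72.62 mm²; the cube at (2, 0.5) is not intersected at this z (z outside [12, 16]); After the difference (first − rest): none of the subtracted shapes is present at this height, so the result so far is unchanged — area = 72.62 mm². Checking containment: the cross-section at z = 9.8 is a subset of the cross-section at z = 9.6.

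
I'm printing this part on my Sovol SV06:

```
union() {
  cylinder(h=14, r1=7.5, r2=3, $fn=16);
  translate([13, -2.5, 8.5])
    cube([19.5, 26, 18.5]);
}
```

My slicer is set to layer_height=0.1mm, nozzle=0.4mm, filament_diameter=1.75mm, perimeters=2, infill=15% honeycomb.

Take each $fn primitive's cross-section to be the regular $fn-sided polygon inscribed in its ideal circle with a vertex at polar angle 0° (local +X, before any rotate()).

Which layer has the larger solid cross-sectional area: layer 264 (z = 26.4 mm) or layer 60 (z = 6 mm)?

layer 264 (z = 26.4 mm)

Layer 264 (z = 26.4): the cone is absent (z outside [0, 14]); the 19.5×26 cube at (13, -2.5) contributes its full rectangle (area 507.00 mm²); Combining (union): only the 19.5×26 cube at (13, -2.5) is present, so the union is just that shape — area = 507.00 mm². So its area = 507.00 mm². Layer 60 (z = 6): the cone contributes a regular 16-gon of circumradius 5.571 (interpolated between r1=7.5 and r2=3 at t=0.429) (area = (16/2)·5.571²·sin(360°/16) = 95.03 mm²); the cube at (13, -2.5) does not reach this height (z outside [8.5, 27]); Taking the union: only the cone is present, so the union is just that shape — area = 95.03 mm². So its area = 95.03 mm². Layer 264 is larger (507.00 vs 95.03 mm²).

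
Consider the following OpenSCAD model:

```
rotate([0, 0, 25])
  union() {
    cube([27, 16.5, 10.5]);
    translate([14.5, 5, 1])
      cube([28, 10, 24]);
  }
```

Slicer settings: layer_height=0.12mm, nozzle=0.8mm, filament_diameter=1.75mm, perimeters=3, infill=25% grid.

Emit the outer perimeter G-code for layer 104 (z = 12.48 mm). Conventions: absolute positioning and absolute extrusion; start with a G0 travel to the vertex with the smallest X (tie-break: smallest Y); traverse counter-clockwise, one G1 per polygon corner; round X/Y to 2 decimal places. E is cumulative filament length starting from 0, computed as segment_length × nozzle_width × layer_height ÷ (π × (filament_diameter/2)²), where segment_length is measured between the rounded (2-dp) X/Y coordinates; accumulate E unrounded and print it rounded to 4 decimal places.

G0 X6.80 Y19.72 Z12.48
G1 X11.03 Y10.66 E0.3991
G1 X36.40 Y22.49 E1.5163
G1 X32.18 Y31.56 E1.9156
G1 X6.80 Y19.72 E3.0334

At z = 12.48 mm: the cube is absent (z outside [0, 10.5]); the cube at (14.5, 5) is present — its section is the full 28×10 rectangle; Combining (union): only the 28×10 cube at (14.5, 5) is present, so the union is just that shape — 1 connected region; (rotated 25° about Z; rotation is an isometry so areas/perimeters/island counts are preserved). The outline is a single polygon with 4 vertices. Extrusion per mm of travel: 0.8 × 0.12 / (π × 0.875²) = 0.039912. Accumulating E over each segment gives final E = 3.0334.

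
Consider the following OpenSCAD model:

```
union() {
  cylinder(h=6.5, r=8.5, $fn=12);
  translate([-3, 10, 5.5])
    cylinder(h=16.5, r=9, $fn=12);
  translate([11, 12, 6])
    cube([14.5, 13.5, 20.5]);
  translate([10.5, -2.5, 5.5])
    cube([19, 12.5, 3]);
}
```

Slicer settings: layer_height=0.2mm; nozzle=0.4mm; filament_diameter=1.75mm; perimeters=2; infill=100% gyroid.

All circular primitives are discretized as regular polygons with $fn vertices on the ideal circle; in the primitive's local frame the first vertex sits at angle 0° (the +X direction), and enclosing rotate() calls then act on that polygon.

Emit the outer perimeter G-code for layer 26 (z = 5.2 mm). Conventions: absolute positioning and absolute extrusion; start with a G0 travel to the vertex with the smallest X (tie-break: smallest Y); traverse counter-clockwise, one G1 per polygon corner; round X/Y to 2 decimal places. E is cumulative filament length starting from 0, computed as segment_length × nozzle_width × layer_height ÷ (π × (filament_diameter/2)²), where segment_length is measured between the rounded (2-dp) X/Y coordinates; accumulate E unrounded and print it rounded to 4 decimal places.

G0 X-8.50 Y0.00 Z5.20
G1 X-7.36 Y-4.25 E0.1464
G1 X-4.25 Y-7.36 E0.2926
G1 X0.00 Y-8.50 E0.4390
G1 X4.25 Y-7.36 E0.5853
G1 X7.36 Y-4.25 E0.7316
G1 X8.50 Y0.00 E0.8780
G1 X7.36 Y4.25 E1.0243
G1 X4.25 Y7.36 E1.1706
G1 X0.00 Y8.50 E1.3170
G1 X-4.25 Y7.36 E1.4633
G1 X-7.36 Y4.25 E1.6096
G1 X-8.50 Y0.00 E1.7560

At z = 5.2 mm: the r=8.5 cylinder contributes a regular 12-gon of circumradius 8.5; the cylinder at (-3, 10) is not intersected at this z (z outside [5.5, 22]); the cube at (11, 12) does not reach this height (z outside [6, 26.5]); the cube at (10.5, -2.5) does not reach this height (z outside [5.5, 8.5]); Taking the union: only the r=8.5 cylinder is present, so the union is just that shape — 1 connected region. The outline is a single polygon with 12 vertices. Extrusion per mm of travel: 0.4 × 0.2 / (π × 0.875²) = 0.033260. Accumulating E over each segment gives final E = 1.7560.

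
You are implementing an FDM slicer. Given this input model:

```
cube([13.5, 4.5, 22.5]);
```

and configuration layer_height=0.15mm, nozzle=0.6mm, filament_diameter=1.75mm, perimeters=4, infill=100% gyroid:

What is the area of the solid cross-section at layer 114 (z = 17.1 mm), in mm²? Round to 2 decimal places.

60.75 mm²

At z = 17.1 mm: the 13.5×4.5 cube contributes its full rectangle (area 60.75 mm²). Overall, the cross-section is a single solid region. Net area = 60.75 mm².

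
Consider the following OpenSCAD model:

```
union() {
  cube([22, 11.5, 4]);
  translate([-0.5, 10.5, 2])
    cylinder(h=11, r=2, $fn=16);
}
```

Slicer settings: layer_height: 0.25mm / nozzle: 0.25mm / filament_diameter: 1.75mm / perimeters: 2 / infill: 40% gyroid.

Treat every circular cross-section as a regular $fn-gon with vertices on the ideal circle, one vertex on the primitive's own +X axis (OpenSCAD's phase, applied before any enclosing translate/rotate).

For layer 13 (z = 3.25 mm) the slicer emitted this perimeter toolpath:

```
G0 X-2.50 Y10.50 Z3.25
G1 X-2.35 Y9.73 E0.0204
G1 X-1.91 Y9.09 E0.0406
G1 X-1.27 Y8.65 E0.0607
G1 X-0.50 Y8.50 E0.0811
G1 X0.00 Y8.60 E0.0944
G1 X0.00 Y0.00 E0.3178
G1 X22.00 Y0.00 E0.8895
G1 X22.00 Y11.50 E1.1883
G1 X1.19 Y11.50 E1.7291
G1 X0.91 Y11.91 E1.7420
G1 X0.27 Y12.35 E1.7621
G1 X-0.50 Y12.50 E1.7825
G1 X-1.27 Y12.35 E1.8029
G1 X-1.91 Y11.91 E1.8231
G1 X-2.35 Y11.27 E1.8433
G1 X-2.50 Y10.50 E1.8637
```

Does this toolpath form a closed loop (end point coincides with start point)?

yes

Start point (G0): (-2.50, 10.50). End point (last G1): the path returns to the start — closed.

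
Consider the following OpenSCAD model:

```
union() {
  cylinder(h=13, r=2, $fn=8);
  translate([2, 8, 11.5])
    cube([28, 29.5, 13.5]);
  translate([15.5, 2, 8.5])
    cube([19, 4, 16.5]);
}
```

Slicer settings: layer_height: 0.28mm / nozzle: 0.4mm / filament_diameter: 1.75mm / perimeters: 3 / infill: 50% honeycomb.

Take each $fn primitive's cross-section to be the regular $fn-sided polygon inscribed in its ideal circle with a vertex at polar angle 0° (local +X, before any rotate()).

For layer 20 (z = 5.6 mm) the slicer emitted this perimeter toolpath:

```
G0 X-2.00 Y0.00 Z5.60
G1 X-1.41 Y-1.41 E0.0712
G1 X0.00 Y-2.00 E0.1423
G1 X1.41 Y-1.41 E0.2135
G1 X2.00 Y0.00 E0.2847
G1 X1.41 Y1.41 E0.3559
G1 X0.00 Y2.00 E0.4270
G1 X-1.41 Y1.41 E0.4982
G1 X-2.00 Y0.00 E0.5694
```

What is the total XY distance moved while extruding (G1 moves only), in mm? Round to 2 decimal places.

12.23 mm

Sum the Euclidean lengths of each G1 segment: total = 12.23 mm.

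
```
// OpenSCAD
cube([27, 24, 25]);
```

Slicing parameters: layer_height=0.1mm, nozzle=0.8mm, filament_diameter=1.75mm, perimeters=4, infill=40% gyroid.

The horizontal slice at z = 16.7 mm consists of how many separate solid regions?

At z = 16.7 mm: the cube is present — its section is the full 27×24 rectangle. The result has 1 disconnected region.

1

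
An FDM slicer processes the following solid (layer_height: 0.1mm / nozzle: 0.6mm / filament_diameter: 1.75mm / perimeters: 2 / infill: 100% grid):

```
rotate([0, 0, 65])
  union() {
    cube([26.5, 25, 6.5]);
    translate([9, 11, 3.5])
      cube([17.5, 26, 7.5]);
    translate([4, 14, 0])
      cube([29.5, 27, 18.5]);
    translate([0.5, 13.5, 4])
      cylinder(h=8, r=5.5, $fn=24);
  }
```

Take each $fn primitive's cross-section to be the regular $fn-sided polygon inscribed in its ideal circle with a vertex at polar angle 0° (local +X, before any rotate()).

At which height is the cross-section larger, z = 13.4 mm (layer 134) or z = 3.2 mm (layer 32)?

layer 32 (z = 3.2 mm)

Layer 134 (z = 13.4): the cube is absent (z outside [0, 6.5]); the cube at (9, 11) is absent (z outside [3.5, 11]); the cube at (4, 14) is present — its section is the full 29.5×27 rectangle (area 796.50 mm²); the cylinder at (0.5, 13.5) does not reach this height (z outside [4, 12]); Combining (union): only the 29.5×27 cube at (4, 14) is present, so the union is just that shape — area = 796.50 mm²; (rotated 65° about Z; rotation is an isometry so areas/perimeters/island counts are preserved). So its area = 796.50 mm². Layer 32 (z = 3.2): the cube is present — its section is the full 26.5×25 rectangle (area 662.50 mm²); the cube at (9, 11) is not intersected at this z (z outside [3.5, 11]); the cube at (4, 14) (footprint 29.5×27) is included at this height (area 796.50 mm²); the cylinder at (0.5, 13.5) is not intersected at this z (z outside [4, 12]); Combining (union): the regions partially overlap — summed areas 1459.00 mm² minus the doubly-counted overlap 247.50 mm² gives 1211.50 mm² — area = 1211.50 mm²; (whole slice rotated 65° about Z — lengths, areas and connectivity unchanged). So its area = 1211.50 mm². Layer 32 is larger (1211.50 vs 796.50 mm²).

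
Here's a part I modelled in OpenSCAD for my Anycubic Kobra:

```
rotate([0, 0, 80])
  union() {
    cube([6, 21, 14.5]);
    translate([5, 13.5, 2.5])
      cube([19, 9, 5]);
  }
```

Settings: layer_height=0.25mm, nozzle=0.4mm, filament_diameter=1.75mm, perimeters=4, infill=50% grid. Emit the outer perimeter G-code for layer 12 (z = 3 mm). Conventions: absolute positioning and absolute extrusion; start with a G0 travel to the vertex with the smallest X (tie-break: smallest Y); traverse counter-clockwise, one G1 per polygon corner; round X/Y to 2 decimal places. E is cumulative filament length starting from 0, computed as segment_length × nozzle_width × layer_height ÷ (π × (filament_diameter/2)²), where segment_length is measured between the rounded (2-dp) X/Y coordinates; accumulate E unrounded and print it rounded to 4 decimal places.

At z = 3 mm: the 6×21 cube contributes its full rectangle; the 19×9 cube at (5, 13.5) contributes its full rectangle; Merging all regions: the regions partially overlap (shared area 7.50 mm²), so overlapping operands fuse into one piece — 1 connected region; (whole slice rotated 80° about Z — lengths, areas and connectivity unchanged). The outline is a single polygon with 8 vertices. Extrusion per mm of travel: 0.4 × 0.25 / (π × 0.875²) = 0.041575. Accumulating E over each segment gives final E = 3.8661.

G0 X-21.29 Y8.83 Z3.00
G1 X-19.81 Y8.57 E0.0625
G1 X-20.68 Y3.65 E0.2702
G1 X0.00 Y0.00 E1.1433
G1 X1.04 Y5.91 E1.3927
G1 X-12.25 Y8.25 E1.9538
G1 X-9.13 Y25.98 E2.7022
G1 X-17.99 Y27.54 E3.0763
G1 X-21.29 Y8.83 E3.8661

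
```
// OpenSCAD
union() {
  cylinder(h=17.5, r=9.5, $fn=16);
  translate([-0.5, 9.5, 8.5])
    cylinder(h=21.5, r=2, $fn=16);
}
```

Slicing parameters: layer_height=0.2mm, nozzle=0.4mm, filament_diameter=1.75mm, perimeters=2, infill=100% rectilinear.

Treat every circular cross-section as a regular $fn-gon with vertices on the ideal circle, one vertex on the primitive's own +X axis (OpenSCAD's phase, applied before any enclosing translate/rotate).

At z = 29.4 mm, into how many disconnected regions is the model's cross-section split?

1

At z = 29.4 mm: the cylinder is not intersected at this z (z outside [0, 17.5]); the r=2 cylinder at (-0.5, 9.5) gives a regular 16-gon of circumradius 2 (constant along its height); Taking the union: only the r=2 cylinder at (-0.5, 9.5) is present, so the union is just that shape — 1 connected region. The result has 1 disconnected region.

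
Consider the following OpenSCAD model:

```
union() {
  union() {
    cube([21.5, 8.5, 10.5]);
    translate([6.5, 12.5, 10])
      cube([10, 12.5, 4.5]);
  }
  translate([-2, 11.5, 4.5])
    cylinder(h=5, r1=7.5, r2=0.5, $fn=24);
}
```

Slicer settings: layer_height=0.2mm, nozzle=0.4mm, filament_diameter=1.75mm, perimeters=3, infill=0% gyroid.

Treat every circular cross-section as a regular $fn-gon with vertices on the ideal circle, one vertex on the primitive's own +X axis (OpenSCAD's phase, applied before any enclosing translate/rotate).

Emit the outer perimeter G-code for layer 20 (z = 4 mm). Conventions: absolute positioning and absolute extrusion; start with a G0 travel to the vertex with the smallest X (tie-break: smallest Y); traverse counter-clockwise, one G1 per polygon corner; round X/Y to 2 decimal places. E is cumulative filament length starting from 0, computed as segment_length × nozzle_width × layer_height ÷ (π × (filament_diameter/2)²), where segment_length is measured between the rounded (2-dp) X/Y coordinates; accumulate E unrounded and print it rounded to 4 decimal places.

At z = 4 mm: the 21.5×8.5 cube contributes its full rectangle; the cube at (6.5, 12.5) does not reach this height (z outside [10, 14.5]); Taking the union: only the 21.5×8.5 cube is present, so the union is just that shape — 1 connected region; the cone at (-2, 11.5) is not intersected at this z (z outside [4.5, 9.5]); Merging all regions: only the result so far is present, so the union is just that shape — 1 connected region. The outline is a single polygon with 4 vertices. Extrusion per mm of travel: 0.4 × 0.2 / (π × 0.875²) = 0.033260. Accumulating E over each segment gives final E = 1.9956.

G0 X0.00 Y0.00 Z4.00
G1 X21.50 Y0.00 E0.7151
G1 X21.50 Y8.50 E0.9978
G1 X0.00 Y8.50 E1.7129
G1 X0.00 Y0.00 E1.9956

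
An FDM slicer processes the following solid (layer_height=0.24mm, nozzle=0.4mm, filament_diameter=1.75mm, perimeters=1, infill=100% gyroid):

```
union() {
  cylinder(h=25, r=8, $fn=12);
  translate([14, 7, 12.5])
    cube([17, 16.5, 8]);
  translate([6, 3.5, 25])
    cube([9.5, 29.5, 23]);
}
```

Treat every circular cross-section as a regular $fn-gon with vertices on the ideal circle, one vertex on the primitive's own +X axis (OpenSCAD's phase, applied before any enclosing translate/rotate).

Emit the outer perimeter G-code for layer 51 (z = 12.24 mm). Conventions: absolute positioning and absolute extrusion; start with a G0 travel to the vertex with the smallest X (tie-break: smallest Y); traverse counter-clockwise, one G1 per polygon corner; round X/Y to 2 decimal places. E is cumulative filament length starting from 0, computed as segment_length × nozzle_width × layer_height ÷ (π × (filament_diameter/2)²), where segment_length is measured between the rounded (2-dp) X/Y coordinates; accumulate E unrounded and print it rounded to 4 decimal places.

At z = 12.24 mm: the r=8 cylinder contributes a regular 12-gon of circumradius 8; the cube at (14, 7) is not intersected at this z (z outside [12.5, 20.5]); the cube at (6, 3.5) does not reach this height (z outside [25, 48]); Merging all regions: only the r=8 cylinder is present, so the union is just that shape — 1 connected region. The outline is a single polygon with 12 vertices. Extrusion per mm of travel: 0.4 × 0.24 / (π × 0.875²) = 0.039912. Accumulating E over each segment gives final E = 1.9836.

G0 X-8.00 Y0.00 Z12.24
G1 X-6.93 Y-4.00 E0.1653
G1 X-4.00 Y-6.93 E0.3306
G1 X0.00 Y-8.00 E0.4959
G1 X4.00 Y-6.93 E0.6612
G1 X6.93 Y-4.00 E0.8265
G1 X8.00 Y0.00 E0.9918
G1 X6.93 Y4.00 E1.1571
G1 X4.00 Y6.93 E1.3225
G1 X0.00 Y8.00 E1.4877
G1 X-4.00 Y6.93 E1.6530
G1 X-6.93 Y4.00 E1.8184
G1 X-8.00 Y0.00 E1.9836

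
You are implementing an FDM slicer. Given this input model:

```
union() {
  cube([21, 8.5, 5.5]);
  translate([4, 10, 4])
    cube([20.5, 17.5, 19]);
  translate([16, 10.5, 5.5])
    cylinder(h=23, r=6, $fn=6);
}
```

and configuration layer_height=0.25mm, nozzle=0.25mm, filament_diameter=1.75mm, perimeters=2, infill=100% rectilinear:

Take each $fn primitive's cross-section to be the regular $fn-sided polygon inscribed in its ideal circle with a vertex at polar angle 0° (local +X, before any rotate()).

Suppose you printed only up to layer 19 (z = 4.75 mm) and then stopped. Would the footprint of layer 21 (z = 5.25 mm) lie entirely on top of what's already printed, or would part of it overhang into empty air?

Compare the two slices. At z = 4.75: the 21×8.5 cube contributes its full rectangle (area 178.50 mm²); the 20.5×17.5 cube at (4, 10) contributes its full rectangle (area 358.75 mm²); the cylinder at (16, 10.5) is not intersected at this z (z outside [5.5, 28.5]); Combining (union): the 2 present regions are separate (no shared area or edge), so areas and boundary lengths simply add and each stays a separate island — area = 537.25 mm². At z = 5.25: the cube is present — its section is the full 21×8.5 rectangle (area 178.50 mm²); the 20.5×17.5 cube at (4, 10) contributes its full rectangle (area 358.75 mm²); the cylinder at (16, 10.5) is absent (z outside [5.5, 28.5]); Merging all regions: the 2 present regions are separate (no shared area or edge), so areas and boundary lengths simply add and each stays a separate island — area = 537.25 mm². Checking containment: the cross-section at z = 5.25 is a subset of the cross-section at z = 4.75.

entirely on top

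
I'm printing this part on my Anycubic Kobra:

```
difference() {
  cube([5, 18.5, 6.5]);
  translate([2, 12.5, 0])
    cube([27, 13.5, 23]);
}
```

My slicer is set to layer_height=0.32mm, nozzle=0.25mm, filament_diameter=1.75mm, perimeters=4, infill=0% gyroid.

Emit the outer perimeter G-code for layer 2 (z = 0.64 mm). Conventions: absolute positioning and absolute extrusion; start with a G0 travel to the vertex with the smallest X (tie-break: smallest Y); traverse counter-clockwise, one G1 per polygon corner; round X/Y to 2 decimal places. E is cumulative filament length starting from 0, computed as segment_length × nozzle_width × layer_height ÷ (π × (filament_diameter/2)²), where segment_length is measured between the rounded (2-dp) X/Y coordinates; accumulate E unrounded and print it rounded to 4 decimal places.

At z = 0.64 mm: the cube is present — its section is the full 5×18.5 rectangle; the cube at (2, 12.5) is present — its section is the full 27×13.5 rectangle; Subtracting the remaining from the first: starting from the 5×18.5 cube, the 27×13.5 cube at (2, 12.5) partially overlaps it — only the 18.00 mm² overlap (of its 364.50 mm²) is removed, clipping the outline — 1 connected region. The outline is a single polygon with 6 vertices. Extrusion per mm of travel: 0.25 × 0.32 / (π × 0.875²) = 0.033260. Accumulating E over each segment gives final E = 1.5632.

G0 X0.00 Y0.00 Z0.64
G1 X5.00 Y0.00 E0.1663
G1 X5.00 Y12.50 E0.5821
G1 X2.00 Y12.50 E0.6818
G1 X2.00 Y18.50 E0.8814
G1 X0.00 Y18.50 E0.9479
G1 X0.00 Y0.00 E1.5632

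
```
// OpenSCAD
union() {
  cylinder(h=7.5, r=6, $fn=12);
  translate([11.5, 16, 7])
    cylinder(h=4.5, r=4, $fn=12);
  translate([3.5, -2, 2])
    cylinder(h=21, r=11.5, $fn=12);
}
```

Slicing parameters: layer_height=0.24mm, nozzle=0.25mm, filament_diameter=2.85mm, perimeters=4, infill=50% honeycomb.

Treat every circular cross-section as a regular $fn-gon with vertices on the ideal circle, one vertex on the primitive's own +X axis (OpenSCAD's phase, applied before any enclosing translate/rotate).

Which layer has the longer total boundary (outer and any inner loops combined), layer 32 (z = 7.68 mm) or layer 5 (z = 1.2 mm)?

Layer 32 (z = 7.68): the cylinder is absent (z outside [0, 7.5]); the r=4 cylinder at (11.5, 16) contributes a regular 12-gon of circumradius 4 (perimeter = 2·12·4.000·sin(180°/12) = 24.85 mm); the r=11.5 cylinder at (3.5, -2) gives a regular 12-gon of circumradius 11.5 (constant along its height) (perimeter = 2·12·11.500·sin(180°/12) = 71.43 mm); Combining (union): the 2 present regions are separate (no shared area or edge), so areas and boundary lengths simply add and each stays a separate island — boundary = 96.28 mm. So its perimeter = 96.28 mm. Layer 5 (z = 1.2): the cylinder: section is a regular 12-gon, circumradius r=6 (perimeter = 2·12·6.000·sin(180°/12) = 37.27 mm); the cylinder at (11.5, 16) does not reach this height (z outside [7, 11.5]); the cylinder at (3.5, -2) does not reach this height (z outside [2, 23]); Combining (union): only the r=6 cylinder is present, so the union is just that shape — boundary = 37.27 mm. So its perimeter = 37.27 mm. Layer 32 is larger (96.28 vs 37.27 mm).

layer 32 (z = 7.68 mm)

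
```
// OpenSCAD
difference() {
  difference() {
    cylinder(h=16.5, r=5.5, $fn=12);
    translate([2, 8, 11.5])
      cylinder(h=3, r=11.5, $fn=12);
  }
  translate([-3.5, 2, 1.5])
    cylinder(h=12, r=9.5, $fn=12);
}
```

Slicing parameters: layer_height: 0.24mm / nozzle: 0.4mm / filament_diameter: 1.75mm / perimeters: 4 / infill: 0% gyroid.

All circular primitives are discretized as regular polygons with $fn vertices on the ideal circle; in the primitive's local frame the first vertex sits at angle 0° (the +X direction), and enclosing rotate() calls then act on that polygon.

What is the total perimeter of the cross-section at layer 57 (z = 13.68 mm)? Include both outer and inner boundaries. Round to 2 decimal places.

25.09 mm

At z = 13.68 mm: the r=5.5 cylinder contributes a regular 12-gon of circumradius 5.5 (perimeter = 2·12·5.500·sin(180°/12) = 34.16 mm); the r=11.5 cylinder at (2, 8) contributes a regular 12-gon of circumradius 11.5 (perimeter = 2·12·11.500·sin(180°/12) = 71.43 mm); Taking the first minus the rest: starting from the r=5.5 cylinder, the r=11.5 cylinder at (2, 8) partially overlaps it — only the 72.62 mm² overlap (of its 396.75 mm²) is removed, clipping the outline — boundary = 25.09 mm; the cylinder at (-3.5, 2) is not intersected at this z (z outside [1.5, 13.5]); After the difference (first − rest): none of the subtracted shapes is present at this height, so the result so far is unchanged — boundary = 25.09 mm. Overall, the cross-section is a single solid region. Total boundary length (outer) = 25.09 mm.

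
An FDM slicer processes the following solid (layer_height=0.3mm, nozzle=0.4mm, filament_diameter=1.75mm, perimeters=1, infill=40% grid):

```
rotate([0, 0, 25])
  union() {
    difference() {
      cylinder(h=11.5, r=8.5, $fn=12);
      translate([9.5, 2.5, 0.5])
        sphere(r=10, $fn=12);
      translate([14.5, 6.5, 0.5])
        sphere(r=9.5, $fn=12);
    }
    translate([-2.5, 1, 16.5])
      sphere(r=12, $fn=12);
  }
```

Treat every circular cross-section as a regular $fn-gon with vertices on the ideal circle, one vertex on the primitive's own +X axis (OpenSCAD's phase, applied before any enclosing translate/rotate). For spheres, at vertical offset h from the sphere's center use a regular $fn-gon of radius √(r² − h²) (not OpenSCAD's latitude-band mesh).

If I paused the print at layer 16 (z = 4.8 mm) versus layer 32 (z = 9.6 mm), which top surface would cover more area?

Layer 16 (z = 4.8): the cylinder: section is a regular 12-gon, circumradius r=8.5 (area = (12/2)·8.500²·sin(360°/12) = 216.75 mm²); the r=10 sphere at (9.5, 2.5) contributes a regular 12-gon of circumradius √(10²−4.3²) = 9.028 (area = (12/2)·9.028²·sin(360°/12) = 244.53 mm²); the sphere at (14.5, 6.5): section is a regular 12-gon, circumradius = √(r²−h²) = √(9.5²−4.3²) = 8.471 (area = (12/2)·8.471²·sin(360°/12) = 215.28 mm²); Taking the first minus the rest: starting from the r=8.5 cylinder (216.75 mm²), the r=10 sphere at (9.5, 2.5) partially overlaps it — only the 72.09 mm² overlap (of its 244.53 mm²) is removed, clipping the outline; the r=9.5 sphere at (14.5, 6.5) misses the remaining region (no effect) — area = 144.66 mm²; the r=12 sphere at (-2.5, 1) contributes a regular 12-gon of circumradius √(12²−11.7²) = 2.666 (area = (12/2)·2.666²·sin(360°/12) = 21.33 mm²); Merging all regions: the r=12 sphere at (-2.5, 1) lies entirely inside the result so far, so the union is just the result so far — area = 144.66 mm²; (whole slice rotated 25° about Z — lengths, areas and connectivity unchanged). So its area = 144.66 mm². Layer 32 (z = 9.6): the cylinder: section is a regular 12-gon, circumradius r=8.5 (area = (12/2)·8.500²·sin(360°/12) = 216.75 mm²); the r=10 sphere at (9.5, 2.5) contributes a regular 12-gon of circumradius √(10²−9.1²) = 4.146 (area = (12/2)·4.146²·sin(360°/12) = 51.57 mm²); the r=9.5 sphere at (14.5, 6.5) slices to a regular 12-gon of circumradius 2.728 (√(r²−h²) with h=9.1 from center) (area = (12/2)·2.728²·sin(360°/12) = 22.32 mm²); After the difference (first − rest): starting from the r=8.5 cylinder (216.75 mm²), the r=10 sphere at (9.5, 2.5) partially overlaps it — only the 12.07 mm² overlap (of its 51.57 mm²) is removed, clipping the outline; the r=9.5 sphere at (14.5, 6.5) misses the remaining region (no effect) — area = 204.68 mm²; the sphere at (-2.5, 1): section is a regular 12-gon, circumradius = √(r²−h²) = √(12²−6.9²) = 9.818 (area = (12/2)·9.818²·sin(360°/12) = 289.17 mm²); Merging all regions: the regions partially overlap — summed areas 493.85 mm² minus the doubly-counted overlap 193.19 mm² gives 300.67 mm² — area = 300.67 mm²; (rotated 25° about Z; rotation is an isometry so areas/perimeters/island counts are preserved). So its area = 300.67 mm². Layer 32 is larger (300.67 vs 144.66 mm²).

layer 32 (z = 9.6 mm)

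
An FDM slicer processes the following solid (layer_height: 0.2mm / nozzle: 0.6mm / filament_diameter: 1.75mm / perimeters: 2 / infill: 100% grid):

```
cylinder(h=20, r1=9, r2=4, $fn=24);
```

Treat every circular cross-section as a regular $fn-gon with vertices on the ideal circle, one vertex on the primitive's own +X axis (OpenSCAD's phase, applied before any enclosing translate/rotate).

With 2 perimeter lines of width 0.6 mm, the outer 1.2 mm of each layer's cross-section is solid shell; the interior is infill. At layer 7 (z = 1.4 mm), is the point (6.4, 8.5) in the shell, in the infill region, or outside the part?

outside

At z = 1.4 mm: the cone: at t=0.070 of its height the radius interpolates to r₁+(r₂−r₁)t = 8.650, giving a regular 24-gon of that circumradius. Overall, the cross-section is a single solid region. The nearest boundary edge runs (6.12, 6.12)→(4.33, 7.49); distance from the point to it = 2.06 mm. The point is not inside any of the regions above, so it lies outside the cross-section (2.06 mm from the nearest boundary).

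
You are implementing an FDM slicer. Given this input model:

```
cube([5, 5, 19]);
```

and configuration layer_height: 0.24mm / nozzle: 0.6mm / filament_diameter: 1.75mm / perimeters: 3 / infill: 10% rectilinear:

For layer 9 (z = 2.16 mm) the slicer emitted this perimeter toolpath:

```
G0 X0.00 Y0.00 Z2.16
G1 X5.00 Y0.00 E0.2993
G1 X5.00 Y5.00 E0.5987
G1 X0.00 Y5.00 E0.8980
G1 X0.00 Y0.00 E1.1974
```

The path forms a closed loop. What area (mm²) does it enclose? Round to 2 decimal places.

25.00 mm²

Apply the shoelace formula to the sequence of (X, Y) vertices; enclosed area = 25.00 mm².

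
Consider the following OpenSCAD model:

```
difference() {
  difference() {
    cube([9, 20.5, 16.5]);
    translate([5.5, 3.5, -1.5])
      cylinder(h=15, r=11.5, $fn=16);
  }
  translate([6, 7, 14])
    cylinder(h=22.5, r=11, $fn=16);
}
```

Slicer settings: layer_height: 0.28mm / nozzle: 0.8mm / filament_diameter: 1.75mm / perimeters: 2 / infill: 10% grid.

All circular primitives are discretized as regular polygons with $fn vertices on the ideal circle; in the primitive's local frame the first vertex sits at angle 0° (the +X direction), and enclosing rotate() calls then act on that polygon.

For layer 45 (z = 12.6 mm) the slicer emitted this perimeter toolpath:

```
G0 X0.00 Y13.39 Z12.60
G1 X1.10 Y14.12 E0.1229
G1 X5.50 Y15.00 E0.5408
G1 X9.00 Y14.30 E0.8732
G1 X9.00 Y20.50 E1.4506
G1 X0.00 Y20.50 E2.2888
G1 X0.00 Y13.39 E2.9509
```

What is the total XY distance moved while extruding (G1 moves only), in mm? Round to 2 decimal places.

Sum the Euclidean lengths of each G1 segment: total = 31.69 mm.

31.69 mm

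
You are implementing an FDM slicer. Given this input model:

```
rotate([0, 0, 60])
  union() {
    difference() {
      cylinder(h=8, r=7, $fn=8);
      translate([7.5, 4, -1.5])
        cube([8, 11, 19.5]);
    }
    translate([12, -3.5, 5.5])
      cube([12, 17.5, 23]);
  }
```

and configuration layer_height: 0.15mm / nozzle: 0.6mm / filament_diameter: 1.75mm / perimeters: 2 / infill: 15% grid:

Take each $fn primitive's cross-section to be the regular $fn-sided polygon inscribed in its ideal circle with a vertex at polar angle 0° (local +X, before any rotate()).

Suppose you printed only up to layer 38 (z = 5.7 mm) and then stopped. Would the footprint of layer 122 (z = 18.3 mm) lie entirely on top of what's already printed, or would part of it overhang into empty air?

Compare the two slices. At z = 5.7: the cylinder: section is a regular 8-gon, circumradius r=7 (area = (8/2)·7.000²·sin(360°/8) = 138.59 mm²); the cube at (7.5, 4) is present — its section is the full 8×11 rectangle (area 88.00 mm²); Taking the first minus the rest: starting from the r=7 cylinder (138.59 mm²), the 8×11 cube at (7.5, 4) misses the remaining region (no effect) — area = 138.59 mm²; the 12×17.5 cube at (12, -3.5) contributes its full rectangle (area 210.00 mm²); Combining (union): the 2 present regions are separate (no shared area or edge), so areas and boundary lengths simply add and each stays a separate island — area = 348.59 mm²; (rotated 60° about Z; rotation is an isometry so areas/perimeters/island counts are preserved). At z = 18.3: the cylinder is not intersected at this z (z outside [0, 8]); the cube at (7.5, 4) is not intersected at this z (z outside [-1.5, 18]); Subtracting the remaining from the first: the first operand is absent here, so nothing remains; the 12×17.5 cube at (12, -3.5) contributes its full rectangle (area 210.00 mm²); Merging all regions: only the 12×17.5 cube at (12, -3.5) is present, so the union is just that shape — area = 210.00 mm²; (rotated 60° about Z; rotation is an isometry so areas/perimeters/island counts are preserved). Checking containment: the cross-section at z = 18.3 is a subset of the cross-section at z = 5.7.

entirely on top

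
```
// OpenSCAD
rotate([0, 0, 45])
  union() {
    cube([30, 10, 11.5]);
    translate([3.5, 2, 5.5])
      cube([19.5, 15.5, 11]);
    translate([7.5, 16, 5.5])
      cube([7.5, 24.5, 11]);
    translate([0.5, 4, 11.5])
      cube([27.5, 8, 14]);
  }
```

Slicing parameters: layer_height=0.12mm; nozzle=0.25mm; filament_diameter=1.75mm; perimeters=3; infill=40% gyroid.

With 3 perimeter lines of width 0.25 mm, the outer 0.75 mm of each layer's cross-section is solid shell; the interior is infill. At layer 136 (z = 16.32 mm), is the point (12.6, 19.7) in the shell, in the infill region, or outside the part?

infill

At z = 16.32 mm: the cube is not intersected at this z (z outside [0, 11.5]); the cube at (3.5, 2) is present — its section is the full 19.5×15.5 rectangle; the cube at (7.5, 16) (footprint 7.5×24.5) is included at this height; the 27.5×8 cube at (0.5, 4) contributes its full rectangle; Taking the union: the regions partially overlap (shared area 167.25 mm²), so overlapping operands fuse into one piece — 1 connected region; (whole slice rotated 45° about Z — lengths, areas and connectivity unchanged). Overall, the cross-section is a single solid region. Undo the 45° rotation: the query point maps to (22.840, 5.020) in the un-rotated model frame. The nearest boundary edge runs (28.00, 4.00)→(23.00, 4.00); distance from the point to it = 1.03 mm. The point is inside the cross-section and 1.03 mm from the nearest boundary — more than the 0.75 mm shell width (3 × 0.25), so it's in the infill interior.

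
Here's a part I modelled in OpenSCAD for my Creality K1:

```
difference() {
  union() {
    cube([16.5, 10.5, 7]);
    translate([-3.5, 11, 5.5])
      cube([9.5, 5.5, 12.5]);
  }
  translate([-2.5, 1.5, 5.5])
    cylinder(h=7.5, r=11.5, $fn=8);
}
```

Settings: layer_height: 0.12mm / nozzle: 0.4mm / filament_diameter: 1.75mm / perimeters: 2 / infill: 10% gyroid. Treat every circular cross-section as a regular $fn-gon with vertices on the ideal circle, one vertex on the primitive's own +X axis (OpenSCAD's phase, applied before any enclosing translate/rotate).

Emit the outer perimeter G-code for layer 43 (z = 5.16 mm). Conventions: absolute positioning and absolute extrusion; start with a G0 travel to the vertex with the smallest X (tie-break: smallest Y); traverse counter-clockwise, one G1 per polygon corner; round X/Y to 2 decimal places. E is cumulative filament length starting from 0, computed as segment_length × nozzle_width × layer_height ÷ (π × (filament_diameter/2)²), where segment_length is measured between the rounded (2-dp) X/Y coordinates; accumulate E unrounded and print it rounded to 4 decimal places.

At z = 5.16 mm: the 16.5×10.5 cube contributes its full rectangle; the cube at (-3.5, 11) is absent (z outside [5.5, 18]); Combining (union): only the 16.5×10.5 cube is present, so the union is just that shape — 1 connected region; the cylinder at (-2.5, 1.5) is absent (z outside [5.5, 13]); Taking the first minus the rest: none of the subtracted shapes is present at this height, so the result so far is unchanged — 1 connected region. The outline is a single polygon with 4 vertices. Extrusion per mm of travel: 0.4 × 0.12 / (π × 0.875²) = 0.019956. Accumulating E over each segment gives final E = 1.0776.

G0 X0.00 Y0.00 Z5.16
G1 X16.50 Y0.00 E0.3293
G1 X16.50 Y10.50 E0.5388
G1 X0.00 Y10.50 E0.8681
G1 X0.00 Y0.00 E1.0776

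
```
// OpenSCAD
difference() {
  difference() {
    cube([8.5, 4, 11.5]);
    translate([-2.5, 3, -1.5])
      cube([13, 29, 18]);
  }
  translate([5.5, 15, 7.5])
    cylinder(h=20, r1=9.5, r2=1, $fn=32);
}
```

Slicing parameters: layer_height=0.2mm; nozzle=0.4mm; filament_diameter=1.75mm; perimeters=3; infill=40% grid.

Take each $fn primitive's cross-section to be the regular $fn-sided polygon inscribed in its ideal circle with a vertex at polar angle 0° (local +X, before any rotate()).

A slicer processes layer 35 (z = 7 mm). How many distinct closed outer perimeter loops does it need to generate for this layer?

At z = 7 mm: the cube is present — its section is the full 8.5×4 rectangle; the cube at (-2.5, 3) (footprint 13×29) is included at this height; Taking the first minus the rest: starting from the 8.5×4 cube, the 13×29 cube at (-2.5, 3) partially overlaps it — only the 8.50 mm² overlap (of its 377.00 mm²) is removed, clipping the outline — 1 connected region; the cone at (5.5, 15) does not reach this height (z outside [7.5, 27.5]); Subtracting the remaining from the first: none of the subtracted shapes is present at this height, so that combined region is unchanged — 1 connected region. The result has 1 disconnected region.

1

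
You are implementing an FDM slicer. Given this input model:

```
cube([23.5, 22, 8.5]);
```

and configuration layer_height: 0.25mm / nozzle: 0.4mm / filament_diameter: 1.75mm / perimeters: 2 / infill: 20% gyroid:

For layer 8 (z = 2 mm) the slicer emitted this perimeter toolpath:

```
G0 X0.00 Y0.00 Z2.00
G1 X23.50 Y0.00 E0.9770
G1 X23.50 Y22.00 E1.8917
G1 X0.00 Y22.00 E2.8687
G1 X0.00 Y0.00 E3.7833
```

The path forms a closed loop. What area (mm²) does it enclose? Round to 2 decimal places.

517.00 mm²

Apply the shoelace formula to the sequence of (X, Y) vertices; enclosed area = 517.00 mm².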